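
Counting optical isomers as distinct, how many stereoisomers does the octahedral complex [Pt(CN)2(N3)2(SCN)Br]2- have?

8

An octahedron has six vertices in three trans pairs; every non-trans pair is cis.
The distinct arrangements are (6 in all): CN cis, N3 cis (3 arrangements, 2 chiral); CN cis, N3 trans; CN trans, N3 cis; CN trans, N3 trans.
Of these, 2 lack any improper symmetry element and so occur as enantiomeric pairs, giving 6 + 2 = 8 stereoisomers in total.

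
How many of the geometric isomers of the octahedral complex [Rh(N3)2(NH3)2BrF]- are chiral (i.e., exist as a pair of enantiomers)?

2

There are 6 geometric isomers: N3 trans, NH3 trans; N3 cis, NH3 cis (3 arrangements, 2 chiral); N3 cis, NH3 trans; N3 trans, NH3 cis.
Of these, 2 lack any improper symmetry element and so occur as enantiomeric pairs, giving 6 + 2 = 8 stereoisomers in total.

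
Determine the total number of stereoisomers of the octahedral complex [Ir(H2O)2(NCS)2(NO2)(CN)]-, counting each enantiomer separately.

The six octahedral sites form three mutually perpendicular trans pairs.
Systematic placement gives 6 geometric isomers: H2O cis, NCS cis (3 arrangements, 2 chiral); H2O cis, NCS trans; H2O trans, NCS cis; H2O trans, NCS trans.
Of these, 2 lack any improper symmetry element and so occur as enantiomeric pairs, giving 6 + 2 = 8 stereoisomers in total.

8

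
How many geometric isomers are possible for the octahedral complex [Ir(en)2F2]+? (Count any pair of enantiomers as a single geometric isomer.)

Each en is bidentate and must span two cis positions.
Systematic placement gives 2 geometric isomers: F trans; F cis (chiral).

2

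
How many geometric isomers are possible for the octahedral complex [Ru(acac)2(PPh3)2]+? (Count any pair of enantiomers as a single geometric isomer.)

2

An octahedron has six vertices in three trans pairs; every non-trans pair is cis.
Each acac is bidentate and must span two cis positions.
The distinct arrangements are (2 in all): PPh3 trans; PPh3 cis (chiral).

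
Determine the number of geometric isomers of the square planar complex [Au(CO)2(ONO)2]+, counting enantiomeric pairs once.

2

In a square planar complex each vertex has one trans partner and two cis neighbours.
Working through the distinct placements yields 2 geometric isomers: CO cis; CO trans.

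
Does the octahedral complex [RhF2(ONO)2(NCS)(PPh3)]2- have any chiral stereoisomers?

Working through the distinct placements yields 6 geometric isomers: F trans, ONO cis; F trans, ONO trans; F cis, ONO cis (3 arrangements, 2 chiral); F cis, ONO trans.
Of these, 2 lack any improper symmetry element and so occur as enantiomeric pairs, giving 6 + 2 = 8 stereoisomers in total.

yes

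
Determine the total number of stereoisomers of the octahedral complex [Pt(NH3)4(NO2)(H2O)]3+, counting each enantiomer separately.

An octahedron has six vertices in three trans pairs; every non-trans pair is cis.
Systematic placement gives 2 geometric isomers: NO2 and H2O mutually cis; NO2 and H2O mutually trans.
Each arrangement has an internal mirror plane or centre of symmetry, so none is chiral.

2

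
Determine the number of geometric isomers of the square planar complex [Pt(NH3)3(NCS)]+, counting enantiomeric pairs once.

In a square planar complex each vertex has one trans partner and two cis neighbours.
Only one geometric arrangement is possible.

1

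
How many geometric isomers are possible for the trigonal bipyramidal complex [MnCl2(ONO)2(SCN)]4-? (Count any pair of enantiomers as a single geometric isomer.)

A trigonal bipyramid has two axial and three equatorial sites, which are chemically inequivalent.
Placing the ligands in turn and identifying arrangements related by rotation or reflection leaves 5 distinct geometric isomers.

5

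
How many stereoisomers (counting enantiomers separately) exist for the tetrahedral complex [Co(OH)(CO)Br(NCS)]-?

2

Only one geometric arrangement is possible; it has no improper symmetry element, so it exists as a pair of enantiomers (2 stereoisomers).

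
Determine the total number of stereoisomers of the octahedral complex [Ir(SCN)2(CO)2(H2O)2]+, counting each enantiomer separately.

An octahedron has six vertices in three trans pairs; every non-trans pair is cis.
Working through the distinct placements yields 5 geometric isomers: SCN trans, CO trans, H2O trans; SCN cis, CO trans, H2O cis; SCN trans, CO cis, H2O cis; SCN cis, CO cis, H2O cis (chiral); SCN cis, CO cis, H2O trans.
One of these lacks any improper symmetry element and so occurs as an enantiomeric pair, giving 5 + 1 = 6 stereoisomers in total.

6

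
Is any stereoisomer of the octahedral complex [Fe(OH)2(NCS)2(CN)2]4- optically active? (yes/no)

yes

An octahedron has six vertices in three trans pairs; every non-trans pair is cis.
The distinct arrangements are (5 in all): OH trans, NCS trans, CN trans; OH cis, NCS cis, CN trans; OH trans, NCS cis, CN cis; OH cis, NCS cis, CN cis (chiral); OH cis, NCS trans, CN cis.
One of these lacks any improper symmetry element and so occurs as an enantiomeric pair, giving 5 + 1 = 6 stereoisomers in total.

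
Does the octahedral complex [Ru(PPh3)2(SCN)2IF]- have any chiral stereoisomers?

yes

In an octahedral complex each vertex has one trans partner and four cis neighbours.
Systematic placement gives 6 geometric isomers: PPh3 trans, SCN trans; PPh3 cis, SCN cis (3 arrangements, 2 chiral); PPh3 cis, SCN trans; PPh3 trans, SCN cis.
Of these, 2 lack any improper symmetry element and so occur as enantiomeric pairs, giving 6 + 2 = 8 stereoisomers in total.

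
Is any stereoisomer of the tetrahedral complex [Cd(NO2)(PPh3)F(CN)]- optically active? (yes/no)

yes

All four vertices of a tetrahedron are equivalent and mutually adjacent, so cis/trans isomerism cannot arise.
Only one geometric arrangement is possible; it has no improper symmetry element, so it exists as a pair of enantiomers (2 stereoisomers).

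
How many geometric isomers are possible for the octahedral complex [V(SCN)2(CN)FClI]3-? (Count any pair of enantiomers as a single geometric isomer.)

In an octahedral complex each vertex has one trans partner and four cis neighbours.
Systematic enumeration (placing each ligand type in turn and discarding arrangements equivalent by rotation or reflection) gives 9 geometric isomers.

9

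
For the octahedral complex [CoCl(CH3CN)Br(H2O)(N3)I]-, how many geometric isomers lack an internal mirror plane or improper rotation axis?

In an octahedral complex each vertex has one trans partner and four cis neighbours.
Systematic enumeration (placing each ligand type in turn and discarding arrangements equivalent by rotation or reflection) gives 15 geometric isomers.
Of these, 15 lack any improper symmetry element and so occur as enantiomeric pairs, giving 15 + 15 = 30 stereoisomers in total.

15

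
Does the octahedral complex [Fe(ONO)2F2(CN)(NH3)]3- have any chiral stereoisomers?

yes

Working through the distinct placements yields 6 geometric isomers: ONO trans, F cis; ONO cis, F cis (3 arrangements, 2 chiral); ONO trans, F trans; ONO cis, F trans.
Of these, 2 lack any improper symmetry element and so occur as enantiomeric pairs, giving 6 + 2 = 8 stereoisomers in total.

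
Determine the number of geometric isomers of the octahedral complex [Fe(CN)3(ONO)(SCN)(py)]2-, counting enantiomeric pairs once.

4

The six octahedral sites form three mutually perpendicular trans pairs.
Systematic placement gives 4 geometric isomers: CN mer (3 arrangements); CN fac (chiral).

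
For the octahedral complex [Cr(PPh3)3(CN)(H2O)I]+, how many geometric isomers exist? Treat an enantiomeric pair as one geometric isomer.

An octahedron has six vertices in three trans pairs; every non-trans pair is cis.
The distinct arrangements are (4 in all): PPh3 mer (3 arrangements); PPh3 fac (chiral).

4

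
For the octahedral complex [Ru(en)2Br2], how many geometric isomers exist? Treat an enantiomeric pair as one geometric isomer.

Each en is bidentate and must span two cis positions.
Working through the distinct placements yields 2 geometric isomers: Br trans; Br cis (chiral).

2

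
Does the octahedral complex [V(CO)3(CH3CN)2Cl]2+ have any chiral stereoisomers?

In an octahedral complex each vertex has one trans partner and four cis neighbours.
There are 3 geometric isomers: CO mer, CH3CN trans; CO fac, CH3CN cis; CO mer, CH3CN cis.
Each arrangement has an internal mirror plane or centre of symmetry, so none is chiral.

no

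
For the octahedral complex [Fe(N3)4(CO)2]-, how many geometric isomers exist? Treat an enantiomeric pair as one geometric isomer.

In an octahedral complex each vertex has one trans partner and four cis neighbours.
There are 2 geometric isomers: CO trans; CO cis.

2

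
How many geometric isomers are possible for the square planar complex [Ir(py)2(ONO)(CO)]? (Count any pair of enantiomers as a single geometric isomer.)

A square has two trans pairs of vertices; adjacent vertices are cis.
There are 2 geometric isomers: py cis; py trans.

2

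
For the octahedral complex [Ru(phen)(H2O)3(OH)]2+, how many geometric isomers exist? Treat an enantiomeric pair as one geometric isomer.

An octahedron has six vertices in three trans pairs; every non-trans pair is cis.
Each phen is bidentate and must span two cis positions.
Systematic placement gives 2 geometric isomers: H2O mer; H2O fac.

2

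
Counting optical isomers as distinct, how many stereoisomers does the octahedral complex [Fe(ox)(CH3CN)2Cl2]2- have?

4

The six octahedral sites form three mutually perpendicular trans pairs.
Each ox is bidentate and must span two cis positions.
There are 3 geometric isomers: CH3CN trans, Cl cis; CH3CN cis, Cl cis (chiral); CH3CN cis, Cl trans.
One of these lacks any improper symmetry element and so occurs as an enantiomeric pair, giving 3 + 1 = 4 stereoisomers in total.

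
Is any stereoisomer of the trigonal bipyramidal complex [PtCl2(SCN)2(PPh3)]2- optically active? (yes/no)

yes

In a trigonal bipyramid the two axial positions differ from the three equatorial ones.
Placing the ligands in turn and identifying arrangements related by rotation or reflection leaves 5 distinct geometric isomers.
One of these lacks any improper symmetry element and so occurs as an enantiomeric pair, giving 5 + 1 = 6 stereoisomers in total.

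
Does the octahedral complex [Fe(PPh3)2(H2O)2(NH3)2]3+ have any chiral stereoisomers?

yes

The six octahedral sites form three mutually perpendicular trans pairs.
Working through the distinct placements yields 5 geometric isomers: PPh3 trans, H2O trans, NH3 trans; PPh3 cis, H2O trans, NH3 cis; PPh3 trans, H2O cis, NH3 cis; PPh3 cis, H2O cis, NH3 cis (chiral); PPh3 cis, H2O cis, NH3 trans.
One of these lacks any improper symmetry element and so occurs as an enantiomeric pair, giving 5 + 1 = 6 stereoisomers in total.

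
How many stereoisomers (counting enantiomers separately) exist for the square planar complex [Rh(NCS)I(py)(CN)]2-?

A square has two trans pairs of vertices; adjacent vertices are cis.
There are 3 geometric isomers: (CN/NCS trans, I/py trans); (CN/py trans, I/NCS trans); (CN/I trans, NCS/py trans).
Each arrangement has an internal mirror plane or centre of symmetry, so none is chiral.

3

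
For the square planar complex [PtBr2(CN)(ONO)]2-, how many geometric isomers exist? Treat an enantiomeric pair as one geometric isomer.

2

In a square planar complex each vertex has one trans partner and two cis neighbours.
Working through the distinct placements yields 2 geometric isomers: Br cis; Br trans.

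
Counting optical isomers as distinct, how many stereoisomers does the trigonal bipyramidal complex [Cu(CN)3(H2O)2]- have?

3

The distinct arrangements are (3 in all): H2O both equatorial; H2O one axial, one equatorial; H2O both axial.
Each arrangement has an internal mirror plane or centre of symmetry, so none is chiral.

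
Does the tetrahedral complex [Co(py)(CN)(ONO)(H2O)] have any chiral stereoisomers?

In a tetrahedral complex all four positions are equivalent and every pair of ligands is adjacent — there is no cis/trans distinction.
Only one geometric arrangement is possible; it has no improper symmetry element, so it exists as a pair of enantiomers (2 stereoisomers).

yes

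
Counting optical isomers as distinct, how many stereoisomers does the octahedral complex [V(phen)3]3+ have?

In an octahedral complex each vertex has one trans partner and four cis neighbours.
Each phen is bidentate and must span two cis positions.
Only one geometric arrangement is possible; it has no improper symmetry element, so it exists as a pair of enantiomers (2 stereoisomers).

2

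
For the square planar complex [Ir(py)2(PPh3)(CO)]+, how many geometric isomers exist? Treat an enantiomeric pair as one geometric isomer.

2

A square has two trans pairs of vertices; adjacent vertices are cis.
The distinct arrangements are (2 in all): py cis; py trans.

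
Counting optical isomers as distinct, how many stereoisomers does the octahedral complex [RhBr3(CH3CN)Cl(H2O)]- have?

An octahedron has six vertices in three trans pairs; every non-trans pair is cis.
Working through the distinct placements yields 4 geometric isomers: Br mer (3 arrangements); Br fac (chiral).
One of these lacks any improper symmetry element and so occurs as an enantiomeric pair, giving 4 + 1 = 5 stereoisomers in total.

5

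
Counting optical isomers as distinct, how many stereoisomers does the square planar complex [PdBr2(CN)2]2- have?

A square has two trans pairs of vertices; adjacent vertices are cis.
The distinct arrangements are (2 in all): Br cis; Br trans.
Each arrangement has an internal mirror plane or centre of symmetry, so none is chiral.

2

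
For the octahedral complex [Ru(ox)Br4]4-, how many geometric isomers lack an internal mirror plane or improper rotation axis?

0

The six octahedral sites form three mutually perpendicular trans pairs.
Each ox is bidentate and must span two cis positions.
Only one geometric arrangement is possible.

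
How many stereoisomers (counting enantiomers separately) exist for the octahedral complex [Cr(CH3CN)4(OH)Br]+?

Systematic placement gives 2 geometric isomers: OH and Br mutually cis; OH and Br mutually trans.
Each arrangement has an internal mirror plane or centre of symmetry, so none is chiral.

2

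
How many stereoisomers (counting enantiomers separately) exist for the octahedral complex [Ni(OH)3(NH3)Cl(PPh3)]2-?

In an octahedral complex each vertex has one trans partner and four cis neighbours.
Working through the distinct placements yields 4 geometric isomers: OH mer (3 arrangements); OH fac (chiral).
One of these lacks any improper symmetry element and so occurs as an enantiomeric pair, giving 4 + 1 = 5 stereoisomers in total.

5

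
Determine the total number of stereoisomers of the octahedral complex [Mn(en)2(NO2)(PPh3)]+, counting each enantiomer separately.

In an octahedral complex each vertex has one trans partner and four cis neighbours.
Each en is bidentate and must span two cis positions.
Working through the distinct placements yields 2 geometric isomers: NO2 and PPh3 mutually trans; NO2 and PPh3 mutually cis (chiral).
One of these lacks any improper symmetry element and so occurs as an enantiomeric pair, giving 2 + 1 = 3 stereoisomers in total.

3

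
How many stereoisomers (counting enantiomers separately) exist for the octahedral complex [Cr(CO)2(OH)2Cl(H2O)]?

An octahedron has six vertices in three trans pairs; every non-trans pair is cis.
There are 6 geometric isomers: CO trans, OH trans; CO trans, OH cis; CO cis, OH trans; CO cis, OH cis (3 arrangements, 2 chiral).
Of these, 2 lack any improper symmetry element and so occur as enantiomeric pairs, giving 6 + 2 = 8 stereoisomers in total.

8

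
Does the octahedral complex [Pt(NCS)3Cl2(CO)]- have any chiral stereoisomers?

no

An octahedron has six vertices in three trans pairs; every non-trans pair is cis.
Working through the distinct placements yields 3 geometric isomers: NCS mer, Cl cis; NCS mer, Cl trans; NCS fac, Cl cis.
Each arrangement has an internal mirror plane or centre of symmetry, so none is chiral.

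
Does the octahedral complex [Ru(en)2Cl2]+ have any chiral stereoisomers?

The six octahedral sites form three mutually perpendicular trans pairs.
Each en is bidentate and must span two cis positions.
Working through the distinct placements yields 2 geometric isomers: Cl trans; Cl cis (chiral).
One of these lacks any improper symmetry element and so occurs as an enantiomeric pair, giving 2 + 1 = 3 stereoisomers in total.

yes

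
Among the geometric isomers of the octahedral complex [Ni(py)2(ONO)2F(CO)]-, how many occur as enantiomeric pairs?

2

There are 6 geometric isomers: py trans, ONO trans; py cis, ONO cis (3 arrangements, 2 chiral); py trans, ONO cis; py cis, ONO trans.
Of these, 2 lack any improper symmetry element and so occur as enantiomeric pairs, giving 6 + 2 = 8 stereoisomers in total.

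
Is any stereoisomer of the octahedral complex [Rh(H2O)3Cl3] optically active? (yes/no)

The six octahedral sites form three mutually perpendicular trans pairs.
There are 2 geometric isomers: H2O mer; H2O fac.
Each arrangement has an internal mirror plane or centre of symmetry, so none is chiral.

no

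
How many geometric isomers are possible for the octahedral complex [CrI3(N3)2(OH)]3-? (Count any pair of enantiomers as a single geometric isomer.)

3

An octahedron has six vertices in three trans pairs; every non-trans pair is cis.
Systematic placement gives 3 geometric isomers: I mer, N3 cis; I mer, N3 trans; I fac, N3 cis.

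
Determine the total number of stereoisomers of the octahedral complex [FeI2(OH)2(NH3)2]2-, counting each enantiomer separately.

6

The six octahedral sites form three mutually perpendicular trans pairs.
Systematic placement gives 5 geometric isomers: I trans, OH trans, NH3 trans; I trans, OH cis, NH3 cis; I cis, OH trans, NH3 cis; I cis, OH cis, NH3 cis (chiral); I cis, OH cis, NH3 trans.
One of these lacks any improper symmetry element and so occurs as an enantiomeric pair, giving 5 + 1 = 6 stereoisomers in total.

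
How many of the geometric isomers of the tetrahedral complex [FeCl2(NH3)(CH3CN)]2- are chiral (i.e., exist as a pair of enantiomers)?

0

All four vertices of a tetrahedron are equivalent and mutually adjacent, so cis/trans isomerism cannot arise.
Only one geometric arrangement is possible.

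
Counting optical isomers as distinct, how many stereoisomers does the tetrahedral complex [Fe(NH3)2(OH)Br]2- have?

1

In a tetrahedral complex all four positions are equivalent and every pair of ligands is adjacent — there is no cis/trans distinction.
Only one geometric arrangement is possible.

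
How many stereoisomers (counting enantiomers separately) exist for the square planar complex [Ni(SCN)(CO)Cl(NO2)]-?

In a square planar complex each vertex has one trans partner and two cis neighbours.
There are 3 geometric isomers: (CO/NO2 trans, Cl/SCN trans); (CO/SCN trans, Cl/NO2 trans); (CO/Cl trans, NO2/SCN trans).
Each arrangement has an internal mirror plane or centre of symmetry, so none is chiral.

3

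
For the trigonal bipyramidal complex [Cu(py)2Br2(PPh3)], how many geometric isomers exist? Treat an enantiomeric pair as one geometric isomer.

5

A trigonal bipyramid has two axial and three equatorial sites, which are chemically inequivalent.
Placing the ligands in turn and identifying arrangements related by rotation or reflection leaves 5 distinct geometric isomers.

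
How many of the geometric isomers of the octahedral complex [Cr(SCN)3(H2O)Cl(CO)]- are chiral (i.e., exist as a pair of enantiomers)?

The six octahedral sites form three mutually perpendicular trans pairs.
The distinct arrangements are (4 in all): SCN mer (3 arrangements); SCN fac (chiral).
One of these lacks any improper symmetry element and so occurs as an enantiomeric pair, giving 4 + 1 = 5 stereoisomers in total.

1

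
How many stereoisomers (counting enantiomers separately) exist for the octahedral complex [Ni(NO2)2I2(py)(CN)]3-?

The six octahedral sites form three mutually perpendicular trans pairs.
Systematic placement gives 6 geometric isomers: NO2 cis, I cis (3 arrangements, 2 chiral); NO2 trans, I cis; NO2 cis, I trans; NO2 trans, I trans.
Of these, 2 lack any improper symmetry element and so occur as enantiomeric pairs, giving 6 + 2 = 8 stereoisomers in total.

8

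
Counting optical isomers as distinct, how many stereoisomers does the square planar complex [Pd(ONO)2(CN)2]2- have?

2

In a square planar complex each vertex has one trans partner and two cis neighbours.
Systematic placement gives 2 geometric isomers: ONO cis; ONO trans.
Each arrangement has an internal mirror plane or centre of symmetry, so none is chiral.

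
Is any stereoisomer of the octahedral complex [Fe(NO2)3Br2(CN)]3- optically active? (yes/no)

no

An octahedron has six vertices in three trans pairs; every non-trans pair is cis.
Systematic placement gives 3 geometric isomers: NO2 mer, Br trans; NO2 mer, Br cis; NO2 fac, Br cis.
Each arrangement has an internal mirror plane or centre of symmetry, so none is chiral.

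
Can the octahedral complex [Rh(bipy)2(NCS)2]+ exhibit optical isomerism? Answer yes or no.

Each bipy is bidentate and must span two cis positions.
Working through the distinct placements yields 2 geometric isomers: NCS trans; NCS cis (chiral).
One of these lacks any improper symmetry element and so occurs as an enantiomeric pair, giving 2 + 1 = 3 stereoisomers in total.

yes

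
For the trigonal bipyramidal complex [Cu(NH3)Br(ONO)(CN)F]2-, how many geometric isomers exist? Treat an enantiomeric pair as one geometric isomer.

10

In a trigonal bipyramid the two axial positions differ from the three equatorial ones.
Exhaustive case analysis gives 10 geometric isomers.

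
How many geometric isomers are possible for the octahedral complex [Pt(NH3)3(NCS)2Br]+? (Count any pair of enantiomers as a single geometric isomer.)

In an octahedral complex each vertex has one trans partner and four cis neighbours.
Working through the distinct placements yields 3 geometric isomers: NH3 mer, NCS cis; NH3 mer, NCS trans; NH3 fac, NCS cis.

3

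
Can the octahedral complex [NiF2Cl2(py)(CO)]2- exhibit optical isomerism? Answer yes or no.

An octahedron has six vertices in three trans pairs; every non-trans pair is cis.
Systematic placement gives 6 geometric isomers: F cis, Cl cis (3 arrangements, 2 chiral); F trans, Cl cis; F cis, Cl trans; F trans, Cl trans.
Of these, 2 lack any improper symmetry element and so occur as enantiomeric pairs, giving 6 + 2 = 8 stereoisomers in total.

yes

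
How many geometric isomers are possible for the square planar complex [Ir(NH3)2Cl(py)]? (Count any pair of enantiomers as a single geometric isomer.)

In a square planar complex each vertex has one trans partner and two cis neighbours.
The distinct arrangements are (2 in all): NH3 cis; NH3 trans.

2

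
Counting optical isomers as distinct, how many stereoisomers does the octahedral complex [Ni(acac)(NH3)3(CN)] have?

2

Each acac is bidentate and must span two cis positions.
There are 2 geometric isomers: NH3 fac; NH3 mer.
Each arrangement has an internal mirror plane or centre of symmetry, so none is chiral.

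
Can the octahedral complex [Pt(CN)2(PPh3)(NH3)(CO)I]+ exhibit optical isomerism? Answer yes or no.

The six octahedral sites form three mutually perpendicular trans pairs.
Placing the ligands in turn and identifying arrangements related by rotation or reflection leaves 9 distinct geometric isomers.
Of these, 6 lack any improper symmetry element and so occur as enantiomeric pairs, giving 9 + 6 = 15 stereoisomers in total.

yes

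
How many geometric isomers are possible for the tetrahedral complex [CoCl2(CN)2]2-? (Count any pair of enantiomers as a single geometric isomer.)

1

In a tetrahedral complex all four positions are equivalent and every pair of ligands is adjacent — there is no cis/trans distinction.
Only one geometric arrangement is possible.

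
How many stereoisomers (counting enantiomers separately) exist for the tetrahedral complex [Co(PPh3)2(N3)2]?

1

Only one geometric arrangement is possible.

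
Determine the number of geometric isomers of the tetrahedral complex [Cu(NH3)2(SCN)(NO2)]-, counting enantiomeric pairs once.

1

In a tetrahedral complex all four positions are equivalent and every pair of ligands is adjacent — there is no cis/trans distinction.
Only one geometric arrangement is possible.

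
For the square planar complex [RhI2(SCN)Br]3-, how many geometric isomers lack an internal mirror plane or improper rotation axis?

0

A square has two trans pairs of vertices; adjacent vertices are cis.
Systematic placement gives 2 geometric isomers: I cis; I trans.
Each arrangement has an internal mirror plane or centre of symmetry, so none is chiral.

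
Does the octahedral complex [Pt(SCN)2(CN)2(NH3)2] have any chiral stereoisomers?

yes

The six octahedral sites form three mutually perpendicular trans pairs.
Working through the distinct placements yields 5 geometric isomers: SCN trans, CN trans, NH3 trans; SCN cis, CN trans, NH3 cis; SCN trans, CN cis, NH3 cis; SCN cis, CN cis, NH3 cis (chiral); SCN cis, CN cis, NH3 trans.
One of these lacks any improper symmetry element and so occurs as an enantiomeric pair, giving 5 + 1 = 6 stereoisomers in total.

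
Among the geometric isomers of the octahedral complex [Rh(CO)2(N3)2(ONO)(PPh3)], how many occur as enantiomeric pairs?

The six octahedral sites form three mutually perpendicular trans pairs.
The distinct arrangements are (6 in all): CO trans, N3 trans; CO trans, N3 cis; CO cis, N3 cis (3 arrangements, 2 chiral); CO cis, N3 trans.
Of these, 2 lack any improper symmetry element and so occur as enantiomeric pairs, giving 6 + 2 = 8 stereoisomers in total.

2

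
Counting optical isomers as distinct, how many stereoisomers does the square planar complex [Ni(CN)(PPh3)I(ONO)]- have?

Systematic placement gives 3 geometric isomers: (CN/ONO trans, I/PPh3 trans); (CN/PPh3 trans, I/ONO trans); (CN/I trans, ONO/PPh3 trans).
Each arrangement has an internal mirror plane or centre of symmetry, so none is chiral.

3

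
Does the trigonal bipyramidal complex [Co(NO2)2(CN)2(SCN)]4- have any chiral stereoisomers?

yes

A trigonal bipyramid has two axial and three equatorial sites, which are chemically inequivalent.
Systematic enumeration (placing each ligand type in turn and discarding arrangements equivalent by rotation or reflection) gives 5 geometric isomers.
One of these lacks any improper symmetry element and so occurs as an enantiomeric pair, giving 5 + 1 = 6 stereoisomers in total.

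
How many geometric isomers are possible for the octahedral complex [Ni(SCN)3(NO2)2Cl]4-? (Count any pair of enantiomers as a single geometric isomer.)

In an octahedral complex each vertex has one trans partner and four cis neighbours.
The distinct arrangements are (3 in all): SCN mer, NO2 cis; SCN mer, NO2 trans; SCN fac, NO2 cis.

3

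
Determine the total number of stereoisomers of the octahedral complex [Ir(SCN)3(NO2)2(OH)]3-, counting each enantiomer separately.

The six octahedral sites form three mutually perpendicular trans pairs.
The distinct arrangements are (3 in all): SCN mer, NO2 trans; SCN mer, NO2 cis; SCN fac, NO2 cis.
Each arrangement has an internal mirror plane or centre of symmetry, so none is chiral.

3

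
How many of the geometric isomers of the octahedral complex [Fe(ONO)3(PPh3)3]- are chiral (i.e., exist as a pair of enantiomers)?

0

The six octahedral sites form three mutually perpendicular trans pairs.
There are 2 geometric isomers: ONO mer; ONO fac.
Each arrangement has an internal mirror plane or centre of symmetry, so none is chiral.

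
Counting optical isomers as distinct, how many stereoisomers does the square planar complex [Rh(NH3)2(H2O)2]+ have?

There are 2 geometric isomers: NH3 cis; NH3 trans.
Each arrangement has an internal mirror plane or centre of symmetry, so none is chiral.

2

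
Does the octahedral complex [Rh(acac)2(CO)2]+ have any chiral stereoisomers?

yes

Each acac is bidentate and must span two cis positions.
There are 2 geometric isomers: CO trans; CO cis (chiral).
One of these lacks any improper symmetry element and so occurs as an enantiomeric pair, giving 2 + 1 = 3 stereoisomers in total.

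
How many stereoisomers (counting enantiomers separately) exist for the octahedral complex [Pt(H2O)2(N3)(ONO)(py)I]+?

15

An octahedron has six vertices in three trans pairs; every non-trans pair is cis.
Exhaustive case analysis gives 9 geometric isomers.
Of these, 6 lack any improper symmetry element and so occur as enantiomeric pairs, giving 9 + 6 = 15 stereoisomers in total.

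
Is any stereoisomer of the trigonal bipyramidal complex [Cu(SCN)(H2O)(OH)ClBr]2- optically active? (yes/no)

yes

A trigonal bipyramid has two axial and three equatorial sites, which are chemically inequivalent.
Placing the ligands in turn and identifying arrangements related by rotation or reflection leaves 10 distinct geometric isomers.
Of these, 10 lack any improper symmetry element and so occur as enantiomeric pairs, giving 10 + 10 = 20 stereoisomers in total.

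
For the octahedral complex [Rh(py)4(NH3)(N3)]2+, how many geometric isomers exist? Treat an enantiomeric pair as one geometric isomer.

2

In an octahedral complex each vertex has one trans partner and four cis neighbours.
There are 2 geometric isomers: NH3 and N3 mutually trans; NH3 and N3 mutually cis.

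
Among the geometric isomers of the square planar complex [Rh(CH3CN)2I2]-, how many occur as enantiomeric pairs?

0

In a square planar complex each vertex has one trans partner and two cis neighbours.
Working through the distinct placements yields 2 geometric isomers: CH3CN cis; CH3CN trans.
Each arrangement has an internal mirror plane or centre of symmetry, so none is chiral.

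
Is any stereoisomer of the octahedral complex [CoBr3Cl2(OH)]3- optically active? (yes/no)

The six octahedral sites form three mutually perpendicular trans pairs.
The distinct arrangements are (3 in all): Br mer, Cl cis; Br mer, Cl trans; Br fac, Cl cis.
Each arrangement has an internal mirror plane or centre of symmetry, so none is chiral.

no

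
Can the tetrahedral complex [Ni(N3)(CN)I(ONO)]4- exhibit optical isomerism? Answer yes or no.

In a tetrahedral complex all four positions are equivalent and every pair of ligands is adjacent — there is no cis/trans distinction.
Only one geometric arrangement is possible; it has no improper symmetry element, so it exists as a pair of enantiomers (2 stereoisomers).

yes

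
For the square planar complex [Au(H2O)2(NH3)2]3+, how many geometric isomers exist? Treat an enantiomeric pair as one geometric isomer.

A square has two trans pairs of vertices; adjacent vertices are cis.
Working through the distinct placements yields 2 geometric isomers: H2O cis; H2O trans.

2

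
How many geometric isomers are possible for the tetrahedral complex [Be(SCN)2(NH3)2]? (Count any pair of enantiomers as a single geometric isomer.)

Only one geometric arrangement is possible.

1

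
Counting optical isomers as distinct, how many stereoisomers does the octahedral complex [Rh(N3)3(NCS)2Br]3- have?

3

Working through the distinct placements yields 3 geometric isomers: N3 mer, NCS trans; N3 fac, NCS cis; N3 mer, NCS cis.
Each arrangement has an internal mirror plane or centre of symmetry, so none is chiral.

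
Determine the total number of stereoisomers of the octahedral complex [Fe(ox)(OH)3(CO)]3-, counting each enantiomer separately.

The six octahedral sites form three mutually perpendicular trans pairs.
Each ox is bidentate and must span two cis positions.
There are 2 geometric isomers: OH fac; OH mer.
Each arrangement has an internal mirror plane or centre of symmetry, so none is chiral.

2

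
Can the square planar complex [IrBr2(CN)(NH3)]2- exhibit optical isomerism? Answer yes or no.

In a square planar complex each vertex has one trans partner and two cis neighbours.
The distinct arrangements are (2 in all): Br cis; Br trans.
Each arrangement has an internal mirror plane or centre of symmetry, so none is chiral.

no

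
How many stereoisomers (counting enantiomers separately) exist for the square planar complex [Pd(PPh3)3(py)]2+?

1

A square has two trans pairs of vertices; adjacent vertices are cis.
Only one geometric arrangement is possible.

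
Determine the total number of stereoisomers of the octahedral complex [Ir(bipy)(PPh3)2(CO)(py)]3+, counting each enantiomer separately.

The six octahedral sites form three mutually perpendicular trans pairs.
Each bipy is bidentate and must span two cis positions.
The distinct arrangements are (4 in all): PPh3 cis (3 arrangements, 2 chiral); PPh3 trans.
Of these, 2 lack any improper symmetry element and so occur as enantiomeric pairs, giving 4 + 2 = 6 stereoisomers in total.

6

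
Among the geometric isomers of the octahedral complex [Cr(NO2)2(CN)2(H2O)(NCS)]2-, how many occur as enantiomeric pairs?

An octahedron has six vertices in three trans pairs; every non-trans pair is cis.
The distinct arrangements are (6 in all): NO2 trans, CN trans; NO2 cis, CN trans; NO2 trans, CN cis; NO2 cis, CN cis (3 arrangements, 2 chiral).
Of these, 2 lack any improper symmetry element and so occur as enantiomeric pairs, giving 6 + 2 = 8 stereoisomers in total.

2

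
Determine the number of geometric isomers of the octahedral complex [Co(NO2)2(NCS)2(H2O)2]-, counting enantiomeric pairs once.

In an octahedral complex each vertex has one trans partner and four cis neighbours.
Systematic placement gives 5 geometric isomers: NO2 trans, NCS trans, H2O trans; NO2 cis, NCS cis, H2O trans; NO2 trans, NCS cis, H2O cis; NO2 cis, NCS cis, H2O cis (chiral); NO2 cis, NCS trans, H2O cis.

5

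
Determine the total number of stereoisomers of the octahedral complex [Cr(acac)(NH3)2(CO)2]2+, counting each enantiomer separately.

Each acac is bidentate and must span two cis positions.
Systematic placement gives 3 geometric isomers: NH3 cis, CO trans; NH3 cis, CO cis (chiral); NH3 trans, CO cis.
One of these lacks any improper symmetry element and so occurs as an enantiomeric pair, giving 3 + 1 = 4 stereoisomers in total.

4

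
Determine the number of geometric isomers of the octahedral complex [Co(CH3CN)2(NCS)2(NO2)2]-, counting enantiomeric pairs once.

5

The six octahedral sites form three mutually perpendicular trans pairs.
Systematic placement gives 5 geometric isomers: CH3CN trans, NCS trans, NO2 trans; CH3CN trans, NCS cis, NO2 cis; CH3CN cis, NCS cis, NO2 trans; CH3CN cis, NCS cis, NO2 cis (chiral); CH3CN cis, NCS trans, NO2 cis.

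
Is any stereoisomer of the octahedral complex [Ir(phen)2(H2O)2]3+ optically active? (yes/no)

yes

In an octahedral complex each vertex has one trans partner and four cis neighbours.
Each phen is bidentate and must span two cis positions.
There are 2 geometric isomers: H2O trans; H2O cis (chiral).
One of these lacks any improper symmetry element and so occurs as an enantiomeric pair, giving 2 + 1 = 3 stereoisomers in total.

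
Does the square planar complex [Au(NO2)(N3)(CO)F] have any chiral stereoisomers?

no

In a square planar complex each vertex has one trans partner and two cis neighbours.
There are 3 geometric isomers: (CO/N3 trans, F/NO2 trans); (CO/NO2 trans, F/N3 trans); (CO/F trans, N3/NO2 trans).
Each arrangement has an internal mirror plane or centre of symmetry, so none is chiral.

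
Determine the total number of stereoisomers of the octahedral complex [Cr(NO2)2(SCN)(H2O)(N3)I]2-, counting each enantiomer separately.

An octahedron has six vertices in three trans pairs; every non-trans pair is cis.
Systematic enumeration (placing each ligand type in turn and discarding arrangements equivalent by rotation or reflection) gives 9 geometric isomers.
Of these, 6 lack any improper symmetry element and so occur as enantiomeric pairs, giving 9 + 6 = 15 stereoisomers in total.

15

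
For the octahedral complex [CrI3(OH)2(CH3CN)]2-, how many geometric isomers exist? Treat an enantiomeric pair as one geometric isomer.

3

In an octahedral complex each vertex has one trans partner and four cis neighbours.
The distinct arrangements are (3 in all): I mer, OH trans; I fac, OH cis; I mer, OH cis.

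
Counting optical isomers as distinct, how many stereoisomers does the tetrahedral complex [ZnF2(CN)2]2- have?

All four vertices of a tetrahedron are equivalent and mutually adjacent, so cis/trans isomerism cannot arise.
Only one geometric arrangement is possible.

1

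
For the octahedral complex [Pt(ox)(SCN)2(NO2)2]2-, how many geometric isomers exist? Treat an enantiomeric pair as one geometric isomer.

3

Each ox is bidentate and must span two cis positions.
There are 3 geometric isomers: SCN cis, NO2 trans; SCN cis, NO2 cis (chiral); SCN trans, NO2 cis.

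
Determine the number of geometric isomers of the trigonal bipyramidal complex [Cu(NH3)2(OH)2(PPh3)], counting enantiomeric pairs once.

Exhaustive case analysis gives 5 geometric isomers.

5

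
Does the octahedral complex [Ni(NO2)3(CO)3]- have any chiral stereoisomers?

no

Systematic placement gives 2 geometric isomers: NO2 mer; NO2 fac.
Each arrangement has an internal mirror plane or centre of symmetry, so none is chiral.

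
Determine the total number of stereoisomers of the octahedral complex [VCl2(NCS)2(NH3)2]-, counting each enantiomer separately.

6

In an octahedral complex each vertex has one trans partner and four cis neighbours.
There are 5 geometric isomers: Cl trans, NCS trans, NH3 trans; Cl trans, NCS cis, NH3 cis; Cl cis, NCS cis, NH3 trans; Cl cis, NCS cis, NH3 cis (chiral); Cl cis, NCS trans, NH3 cis.
One of these lacks any improper symmetry element and so occurs as an enantiomeric pair, giving 5 + 1 = 6 stereoisomers in total.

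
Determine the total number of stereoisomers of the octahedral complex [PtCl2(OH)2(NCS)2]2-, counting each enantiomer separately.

The six octahedral sites form three mutually perpendicular trans pairs.
Working through the distinct placements yields 5 geometric isomers: Cl trans, OH trans, NCS trans; Cl trans, OH cis, NCS cis; Cl cis, OH trans, NCS cis; Cl cis, OH cis, NCS cis (chiral); Cl cis, OH cis, NCS trans.
One of these lacks any improper symmetry element and so occurs as an enantiomeric pair, giving 5 + 1 = 6 stereoisomers in total.

6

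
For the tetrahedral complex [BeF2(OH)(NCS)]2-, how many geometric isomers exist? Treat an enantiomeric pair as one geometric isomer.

1

All four vertices of a tetrahedron are equivalent and mutually adjacent, so cis/trans isomerism cannot arise.
Only one geometric arrangement is possible.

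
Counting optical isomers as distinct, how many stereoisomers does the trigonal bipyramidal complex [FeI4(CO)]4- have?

In a trigonal bipyramid the two axial positions differ from the three equatorial ones.
Systematic placement gives 2 geometric isomers: CO axial; CO equatorial.
Each arrangement has an internal mirror plane or centre of symmetry, so none is chiral.

2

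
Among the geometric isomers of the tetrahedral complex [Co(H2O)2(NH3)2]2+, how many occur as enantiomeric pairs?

In a tetrahedral complex all four positions are equivalent and every pair of ligands is adjacent — there is no cis/trans distinction.
Only one geometric arrangement is possible.

0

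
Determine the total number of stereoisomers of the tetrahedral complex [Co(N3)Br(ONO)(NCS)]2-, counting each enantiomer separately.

All four vertices of a tetrahedron are equivalent and mutually adjacent, so cis/trans isomerism cannot arise.
Only one geometric arrangement is possible; it has no improper symmetry element, so it exists as a pair of enantiomers (2 stereoisomers).

2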